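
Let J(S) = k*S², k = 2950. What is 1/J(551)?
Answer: 1/895622950 ≈ 1.1165e-9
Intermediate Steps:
J(S) = 2950*S²
1/J(551) = 1/(2950*551²) = 1/(2950*303601) = 1/895622950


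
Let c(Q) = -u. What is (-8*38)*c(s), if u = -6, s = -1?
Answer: -1824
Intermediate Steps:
c(Q) = 6 (c(Q) = -1*(-6) = 6)
(-8*38)*c(s) = -8*38*6 = -304*6 = -1824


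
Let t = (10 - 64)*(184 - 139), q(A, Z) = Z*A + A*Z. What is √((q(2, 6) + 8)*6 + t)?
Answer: I*√2238 ≈ 47.307*I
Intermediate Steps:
q(A, Z) = 2*A*Z (q(A, Z) = A*Z + A*Z = 2*A*Z)
t = -2430 (t = -54*45 = -2430)
√((q(2, 6) + 8)*6 + t) = √((2*2*6 + 8)*6 - 2430) = √((24 + 8)*6 - 2430) = √(32*6 - 2430) = √(192 - 2430) = √(-2238) = I*√2238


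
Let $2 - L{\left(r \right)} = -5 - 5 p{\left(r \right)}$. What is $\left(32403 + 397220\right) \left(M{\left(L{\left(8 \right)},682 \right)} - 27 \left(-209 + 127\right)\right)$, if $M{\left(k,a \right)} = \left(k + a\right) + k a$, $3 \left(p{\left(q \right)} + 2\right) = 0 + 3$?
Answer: $1831053226$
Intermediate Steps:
$p{\left(q \right)} = -1$ ($p{\left(q \right)} = -2 + \frac{0 + 3}{3} = -2 + \frac{1}{3} \cdot 3 = -2 + 1 = -1$)
$L{\left(r \right)} = 2$ ($L{\left(r \right)} = 2 - \left(-5 - -5\right) = 2 - \left(-5 + 5\right) = 2 - 0 = 2 + 0 = 2$)
$M{\left(k,a \right)} = a + k + a k$ ($M{\left(k,a \right)} = \left(a + k\right) + a k = a + k + a k$)
$\left(32403 + 397220\right) \left(M{\left(L{\left(8 \right)},682 \right)} - 27 \left(-209 + 127\right)\right) = \left(32403 + 397220\right) \left(\left(682 + 2 + 682 \cdot 2\right) - 27 \left(-209 + 127\right)\right) = 429623 \left(\left(682 + 2 + 1364\right) - -2214\right) = 429623 \left(2048 + 2214\right) = 429623 \cdot 4262 = 1831053226$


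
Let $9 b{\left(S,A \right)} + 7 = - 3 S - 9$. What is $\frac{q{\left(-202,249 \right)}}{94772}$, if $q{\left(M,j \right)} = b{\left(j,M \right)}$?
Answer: $- \frac{763}{852948} \approx -0.00089454$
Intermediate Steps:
$b{\left(S,A \right)} = - \frac{16}{9} - \frac{S}{3}$ ($b{\left(S,A \right)} = - \frac{7}{9} + \frac{- 3 S - 9}{9} = - \frac{7}{9} + \frac{-9 - 3 S}{9} = - \frac{7}{9} - \left(1 + \frac{S}{3}\right) = - \frac{16}{9} - \frac{S}{3}$)
$q{\left(M,j \right)} = - \frac{16}{9} - \frac{j}{3}$
$\frac{q{\left(-202,249 \right)}}{94772} = \frac{- \frac{16}{9} - 83}{94772} = \left(- \frac{16}{9} - 83\right) \frac{1}{94772} = \left(- \frac{763}{9}\right) \frac{1}{94772} = - \frac{763}{852948}$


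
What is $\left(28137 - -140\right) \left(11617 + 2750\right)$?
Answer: $406255659$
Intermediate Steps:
$\left(28137 - -140\right) \left(11617 + 2750\right) = \left(28137 + 140\right) 14367 = 28277 \cdot 14367 = 406255659$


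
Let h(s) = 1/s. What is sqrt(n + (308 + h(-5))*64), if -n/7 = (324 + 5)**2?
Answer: I*sqrt(18449695)/5 ≈ 859.06*I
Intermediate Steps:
n = -757687 (n = -7*(324 + 5)**2 = -7*329**2 = -7*108241 = -757687)
sqrt(n + (308 + h(-5))*64) = sqrt(-757687 + (308 + 1/(-5))*64) = sqrt(-757687 + (308 - 1/5)*64) = sqrt(-757687 + (1539/5)*64) = sqrt(-757687 + 98496/5) = sqrt(-3689939/5) = I*sqrt(18449695)/5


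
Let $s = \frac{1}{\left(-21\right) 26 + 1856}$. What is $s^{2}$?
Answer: $\frac{1}{1716100} \approx 5.8272 \cdot 10^{-7}$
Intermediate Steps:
$s = \frac{1}{1310}$ ($s = \frac{1}{-546 + 1856} = \frac{1}{1310} \approx 0.00076336$)
$s^{2} = \left(\frac{1}{1310}\right)^{2} = \frac{1}{1716100}$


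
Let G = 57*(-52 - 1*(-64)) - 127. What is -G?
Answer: -557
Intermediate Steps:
G = 557 (G = 57*(-52 + 64) - 127 = 57*12 - 127 = 684 - 127 = 557)
-G = -1*557 = -557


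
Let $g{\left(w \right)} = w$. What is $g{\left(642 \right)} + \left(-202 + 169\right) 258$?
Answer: $-7872$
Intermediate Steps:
$g{\left(642 \right)} + \left(-202 + 169\right) 258 = 642 + \left(-202 + 169\right) 258 = 642 - 8514 = -7872$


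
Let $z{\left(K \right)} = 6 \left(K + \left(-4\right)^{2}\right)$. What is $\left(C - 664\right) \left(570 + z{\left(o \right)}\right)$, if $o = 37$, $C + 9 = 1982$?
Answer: $1162392$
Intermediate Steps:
$C = 1973$ ($C = -9 + 1982 = 1973$)
$z{\left(K \right)} = 96 + 6 K$ ($z{\left(K \right)} = 6 \left(K + 16\right) = 6 \left(16 + K\right) = 96 + 6 K$)
$\left(C - 664\right) \left(570 + z{\left(o \right)}\right) = \left(1973 - 664\right) \left(570 + \left(96 + 6 \cdot 37\right)\right) = 1309 \left(570 + \left(96 + 222\right)\right) = 1309 \left(570 + 318\right) = 1309 \cdot 888 = 1162392$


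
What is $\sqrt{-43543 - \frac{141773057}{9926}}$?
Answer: $\frac{5 i \sqrt{227893366610}}{9926} \approx 240.47 i$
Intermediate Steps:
$\sqrt{-43543 - \frac{141773057}{9926}} = \sqrt{- \frac{573980875}{9926}} = \frac{5 i \sqrt{227893366610}}{9926}$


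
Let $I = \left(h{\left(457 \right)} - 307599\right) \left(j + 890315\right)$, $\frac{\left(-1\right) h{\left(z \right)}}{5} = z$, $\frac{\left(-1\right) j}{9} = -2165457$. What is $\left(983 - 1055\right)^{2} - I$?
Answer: $6315258671536$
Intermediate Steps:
$j = 19489113$ ($j = \left(-9\right) \left(-2165457\right) = 19489113$)
$h{\left(z \right)} = - 5 z$
$I = -6315258666352$ ($I = \left(\left(-5\right) 457 - 307599\right) \left(19489113 + 890315\right) = \left(-2285 - 307599\right) 20379428 = \left(-309884\right) 20379428 = -6315258666352$)
$\left(983 - 1055\right)^{2} - I = \left(983 - 1055\right)^{2} - -6315258666352 = \left(-72\right)^{2} + 6315258666352 = 5184 + 6315258666352 = 6315258671536$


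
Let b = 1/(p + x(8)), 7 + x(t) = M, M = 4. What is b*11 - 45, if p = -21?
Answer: -1091/24 ≈ -45.458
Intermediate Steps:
x(t) = -3 (x(t) = -7 + 4 = -3)
b = -1/24 (b = 1/(-21 - 3) = 1/(-24) = -1/24 ≈ -0.041667)
b*11 - 45 = -1/24*11 - 45 = -11/24 - 45 = -1091/24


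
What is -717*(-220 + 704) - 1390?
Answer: -348418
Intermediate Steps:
-717*(-220 + 704) - 1390 = -717*484 - 1390 = -347028 - 1390 = -348418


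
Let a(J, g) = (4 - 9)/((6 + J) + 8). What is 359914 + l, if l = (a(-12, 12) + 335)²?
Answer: 1881881/4 ≈ 4.7047e+5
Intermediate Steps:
a(J, g) = -5/(14 + J)
l = 442225/4 (l = (-5/(14 - 12) + 335)² = (-5/2 + 335)² = (665/2)² = 442225/4 ≈ 1.1056e+5)
359914 + l = 359914 + 442225/4 = 1881881/4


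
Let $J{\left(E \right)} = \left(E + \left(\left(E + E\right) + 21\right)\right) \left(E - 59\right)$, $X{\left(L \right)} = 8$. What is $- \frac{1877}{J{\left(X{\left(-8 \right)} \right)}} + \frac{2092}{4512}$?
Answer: $\frac{1105847}{862920} \approx 1.2815$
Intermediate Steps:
$J{\left(E \right)} = \left(-59 + E\right) \left(21 + 3 E\right)$ ($J{\left(E \right)} = \left(E + \left(2 E + 21\right)\right) \left(-59 + E\right) = \left(E + \left(21 + 2 E\right)\right) \left(-59 + E\right) = \left(21 + 3 E\right) \left(-59 + E\right) = \left(-59 + E\right) \left(21 + 3 E\right)$)
$- \frac{1877}{J{\left(X{\left(-8 \right)} \right)}} + \frac{2092}{4512} = - \frac{1877}{-1239 - 1248 + 3 \cdot 8^{2}} + \frac{2092}{4512} = - \frac{1877}{-1239 - 1248 + 3 \cdot 64} + 2092 \cdot \frac{1}{4512} = - \frac{1877}{-1239 - 1248 + 192} + \frac{523}{1128} = - \frac{1877}{-2295} + \frac{523}{1128} = \left(-1877\right) \left(- \frac{1}{2295}\right) + \frac{523}{1128} = \frac{1877}{2295} + \frac{523}{1128} = \frac{1105847}{862920}$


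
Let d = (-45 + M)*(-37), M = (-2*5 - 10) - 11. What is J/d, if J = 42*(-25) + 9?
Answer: -1041/2812 ≈ -0.37020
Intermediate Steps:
M = -31 (M = (-10 - 10) - 11 = -20 - 11 = -31)
d = 2812 (d = (-45 - 31)*(-37) = -76*(-37) = 2812)
J = -1041 (J = -1050 + 9 = -1041)
J/d = -1041/2812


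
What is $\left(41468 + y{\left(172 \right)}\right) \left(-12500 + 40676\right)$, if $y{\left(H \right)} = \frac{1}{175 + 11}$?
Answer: $\frac{36220478104}{31} \approx 1.1684 \cdot 10^{9}$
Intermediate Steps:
$y{\left(H \right)} = \frac{1}{186}$
$\left(41468 + y{\left(172 \right)}\right) \left(-12500 + 40676\right) = \left(41468 + \frac{1}{186}\right) \left(-12500 + 40676\right) = \frac{7713049}{186} \cdot 28176 = \frac{36220478104}{31}$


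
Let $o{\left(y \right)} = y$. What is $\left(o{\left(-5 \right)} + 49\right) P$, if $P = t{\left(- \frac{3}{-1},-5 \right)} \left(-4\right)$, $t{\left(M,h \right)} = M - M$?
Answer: $0$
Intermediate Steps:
$t{\left(M,h \right)} = 0$
$P = 0$ ($P = 0 \left(-4\right) = 0$)
$\left(o{\left(-5 \right)} + 49\right) P = \left(-5 + 49\right) 0 = 44 \cdot 0 = 0$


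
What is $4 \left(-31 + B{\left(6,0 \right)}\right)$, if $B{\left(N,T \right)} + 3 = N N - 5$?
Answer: $-12$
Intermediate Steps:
$B{\left(N,T \right)} = -8 + N^{2}$ ($B{\left(N,T \right)} = -3 + \left(N N - 5\right) = -3 + \left(N^{2} - 5\right) = -3 + \left(-5 + N^{2}\right) = -8 + N^{2}$)
$4 \left(-31 + B{\left(6,0 \right)}\right) = 4 \left(-31 - \left(8 - 6^{2}\right)\right) = 4 \left(-31 + \left(-8 + 36\right)\right) = 4 \left(-31 + 28\right) = 4 \left(-3\right) = -12$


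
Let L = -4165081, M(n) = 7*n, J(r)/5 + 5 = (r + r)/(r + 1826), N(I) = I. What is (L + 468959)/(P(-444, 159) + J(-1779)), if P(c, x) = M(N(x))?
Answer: -86858867/16673 ≈ -5209.6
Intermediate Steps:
J(r) = -25 + 10*r/(1826 + r) (J(r) = -25 + 5*((r + r)/(r + 1826)) = -25 + 5*((2*r)/(1826 + r)) = -25 + 5*(2*r/(1826 + r)) = -25 + 10*r/(1826 + r))
P(c, x) = 7*x
(L + 468959)/(P(-444, 159) + J(-1779)) = (-4165081 + 468959)/(7*159 + 5*(-9130 - 3*(-1779))/(1826 - 1779)) = -3696122/(1113 + 5*(-9130 + 5337)/47) = -3696122/(1113 + 5*(1/47)*(-3793)) = -3696122/(1113 - 18965/47) = -3696122/33346/47 = -3696122*47/33346 = -86858867/16673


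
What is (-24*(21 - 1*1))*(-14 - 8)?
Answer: 10560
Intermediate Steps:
(-24*(21 - 1*1))*(-14 - 8) = -24*(21 - 1)*(-22) = -24*20*(-22) = -480*(-22) = 10560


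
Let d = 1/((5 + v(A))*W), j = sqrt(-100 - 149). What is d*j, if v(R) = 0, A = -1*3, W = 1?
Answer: I*sqrt(249)/5 ≈ 3.1559*I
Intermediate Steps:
A = -3
j = I*sqrt(249) (j = sqrt(-249) = I*sqrt(249) ≈ 15.78*I)
d = 1/5 (d = 1/((5 + 0)*1) = 1/(5*1) = 1/5 ≈ 0.20000)
d*j = (I*sqrt(249))/5 = I*sqrt(249)/5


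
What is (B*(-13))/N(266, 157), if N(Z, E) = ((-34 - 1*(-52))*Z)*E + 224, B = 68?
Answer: -221/187985 ≈ -0.0011756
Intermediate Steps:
N(Z, E) = 224 + 18*E*Z (N(Z, E) = ((-34 + 52)*Z)*E + 224 = (18*Z)*E + 224 = 18*E*Z + 224 = 224 + 18*E*Z)
(B*(-13))/N(266, 157) = (68*(-13))/(224 + 18*157*266) = -884/(224 + 751716) = -884/751940 = -884*1/751940 = -221/187985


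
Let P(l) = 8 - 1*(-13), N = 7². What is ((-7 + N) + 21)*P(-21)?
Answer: 1323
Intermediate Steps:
N = 49
P(l) = 21 (P(l) = 8 + 13 = 21)
((-7 + N) + 21)*P(-21) = ((-7 + 49) + 21)*21 = (42 + 21)*21 = 63*21 = 1323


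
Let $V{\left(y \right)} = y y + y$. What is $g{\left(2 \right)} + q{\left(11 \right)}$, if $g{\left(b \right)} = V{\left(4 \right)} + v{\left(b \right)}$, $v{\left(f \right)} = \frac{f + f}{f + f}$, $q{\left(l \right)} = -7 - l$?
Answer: $3$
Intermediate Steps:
$v{\left(f \right)} = 1$ ($v{\left(f \right)} = \frac{2 f}{2 f} = 2 f \frac{1}{2 f} = 1$)
$V{\left(y \right)} = y + y^{2}$ ($V{\left(y \right)} = y^{2} + y = y + y^{2}$)
$g{\left(b \right)} = 21$ ($g{\left(b \right)} = 4 \left(1 + 4\right) + 1 = 4 \cdot 5 + 1 = 20 + 1 = 21$)
$g{\left(2 \right)} + q{\left(11 \right)} = 21 - 18 = 3$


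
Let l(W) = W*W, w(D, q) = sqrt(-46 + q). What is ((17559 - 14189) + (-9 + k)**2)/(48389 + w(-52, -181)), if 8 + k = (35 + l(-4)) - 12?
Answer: 93245603/1170747774 - 1927*I*sqrt(227)/1170747774 ≈ 0.079646 - 2.4799e-5*I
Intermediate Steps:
l(W) = W**2
k = 31 (k = -8 + ((35 + (-4)**2) - 12) = -8 + ((35 + 16) - 12) = -8 + (51 - 12) = -8 + 39 = 31)
((17559 - 14189) + (-9 + k)**2)/(48389 + w(-52, -181)) = ((17559 - 14189) + (-9 + 31)**2)/(48389 + sqrt(-46 - 181)) = (3370 + 22**2)/(48389 + sqrt(-227)) = (3370 + 484)/(48389 + I*sqrt(227)) = 3854/(48389 + I*sqrt(227))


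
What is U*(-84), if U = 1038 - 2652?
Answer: 135576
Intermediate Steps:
U = -1614
U*(-84) = -1614*(-84) = 135576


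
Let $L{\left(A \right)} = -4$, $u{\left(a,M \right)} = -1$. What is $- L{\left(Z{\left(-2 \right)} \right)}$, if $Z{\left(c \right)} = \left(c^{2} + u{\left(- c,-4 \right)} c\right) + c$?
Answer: $4$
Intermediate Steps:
$Z{\left(c \right)} = c^{2}$ ($Z{\left(c \right)} = \left(c^{2} - c\right) + c = c^{2}$)
$- L{\left(Z{\left(-2 \right)} \right)} = \left(-1\right) \left(-4\right) = 4$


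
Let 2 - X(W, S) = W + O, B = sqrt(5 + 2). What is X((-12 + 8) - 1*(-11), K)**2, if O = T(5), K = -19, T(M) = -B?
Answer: (5 - sqrt(7))**2 ≈ 5.5425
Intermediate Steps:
B = sqrt(7) ≈ 2.6458
T(M) = -sqrt(7)
O = -sqrt(7) ≈ -2.6458
X(W, S) = 2 + sqrt(7) - W (X(W, S) = 2 - (W - sqrt(7)) = 2 + (sqrt(7) - W) = 2 + sqrt(7) - W)
X((-12 + 8) - 1*(-11), K)**2 = (2 + sqrt(7) - ((-12 + 8) - 1*(-11)))**2 = (2 + sqrt(7) - (-4 + 11))**2 = (2 + sqrt(7) - 1*7)**2 = (2 + sqrt(7) - 7)**2 = (-5 + sqrt(7))**2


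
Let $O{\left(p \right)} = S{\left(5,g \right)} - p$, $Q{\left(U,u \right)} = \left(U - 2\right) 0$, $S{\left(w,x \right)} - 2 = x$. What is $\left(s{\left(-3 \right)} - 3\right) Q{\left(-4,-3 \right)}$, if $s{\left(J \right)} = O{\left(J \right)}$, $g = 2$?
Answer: $0$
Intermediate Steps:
$S{\left(w,x \right)} = 2 + x$
$Q{\left(U,u \right)} = 0$ ($Q{\left(U,u \right)} = \left(-2 + U\right) 0 = 0$)
$O{\left(p \right)} = 4 - p$ ($O{\left(p \right)} = \left(2 + 2\right) - p = 4 - p$)
$s{\left(J \right)} = 4 - J$
$\left(s{\left(-3 \right)} - 3\right) Q{\left(-4,-3 \right)} = \left(\left(4 - -3\right) - 3\right) 0 = \left(\left(4 + 3\right) - 3\right) 0 = \left(7 - 3\right) 0 = 4 \cdot 0 = 0$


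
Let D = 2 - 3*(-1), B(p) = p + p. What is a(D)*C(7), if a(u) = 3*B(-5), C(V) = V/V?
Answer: -30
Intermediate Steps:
B(p) = 2*p
C(V) = 1
D = 5 (D = 2 + 3 = 5)
a(u) = -30 (a(u) = 3*(2*(-5)) = 3*(-10) = -30)
a(D)*C(7) = -30*1 = -30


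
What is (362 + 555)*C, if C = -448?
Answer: -410816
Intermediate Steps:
(362 + 555)*C = (362 + 555)*(-448) = 917*(-448) = -410816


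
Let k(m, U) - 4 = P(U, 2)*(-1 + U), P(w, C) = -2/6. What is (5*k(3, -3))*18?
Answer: 480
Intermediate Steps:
P(w, C) = -1/3 (P(w, C) = -2*1/6 = -1/3)
k(m, U) = 13/3 - U/3 (k(m, U) = 4 - (-1 + U)/3 = 4 + (1/3 - U/3) = 13/3 - U/3)
(5*k(3, -3))*18 = (5*(13/3 - 1/3*(-3)))*18 = (5*(13/3 + 1))*18 = (5*(16/3))*18 = (80/3)*18 = 480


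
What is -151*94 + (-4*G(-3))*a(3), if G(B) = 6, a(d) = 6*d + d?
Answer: -14698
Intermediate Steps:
a(d) = 7*d
-151*94 + (-4*G(-3))*a(3) = -151*94 + (-4*6)*(7*3) = -14194 - 24*21 = -14194 - 504 = -14698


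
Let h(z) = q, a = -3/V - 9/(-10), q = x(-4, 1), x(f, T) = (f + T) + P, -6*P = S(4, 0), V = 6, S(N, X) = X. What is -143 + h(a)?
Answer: -146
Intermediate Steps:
P = 0 (P = -1/6*0 = 0)
x(f, T) = T + f (x(f, T) = (f + T) + 0 = (T + f) + 0 = T + f)
q = -3 (q = 1 - 4 = -3)
a = 2/5 (a = -3/6 - 9/(-10) = -3*1/6 - 9*(-1/10) = -1/2 + 9/10 = 2/5 ≈ 0.40000)
h(z) = -3
-143 + h(a) = -143 - 3 = -146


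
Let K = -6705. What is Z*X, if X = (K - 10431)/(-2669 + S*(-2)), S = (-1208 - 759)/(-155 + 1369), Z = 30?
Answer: 26003880/134843 ≈ 192.85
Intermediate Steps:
S = -1967/1214 ≈ -1.6203
X = 866796/134843 (X = (-6705 - 10431)/(-2669 - 1967/1214*(-2)) = -17136/(-2669 + 1967/607) = -17136/(-1618116/607) = -17136*(-607/1618116) = 866796/134843 ≈ 6.4282)
Z*X = 30*(866796/134843) = 26003880/134843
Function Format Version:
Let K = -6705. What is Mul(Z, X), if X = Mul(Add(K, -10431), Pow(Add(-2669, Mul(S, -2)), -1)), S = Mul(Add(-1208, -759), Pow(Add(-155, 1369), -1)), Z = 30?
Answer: Rational(26003880, 134843) ≈ 192.85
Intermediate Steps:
S = Rational(-1967, 1214) (S = Mul(-1967, Pow(1214, -1)) = Mul(-1967, Rational(1, 1214)) = Rational(-1967, 1214) ≈ -1.6203)
X = Rational(866796, 134843) (X = Mul(Add(-6705, -10431), Pow(Add(-2669, Mul(Rational(-1967, 1214), -2)), -1)) = Mul(-17136, Pow(Add(-2669, Rational(1967, 607)), -1)) = Mul(-17136, Pow(Rational(-1618116, 607), -1)) = Mul(-17136, Rational(-607, 1618116)) = Rational(866796, 134843) ≈ 6.4282)
Mul(Z, X) = Mul(30, Rational(866796, 134843)) = Rational(26003880, 134843)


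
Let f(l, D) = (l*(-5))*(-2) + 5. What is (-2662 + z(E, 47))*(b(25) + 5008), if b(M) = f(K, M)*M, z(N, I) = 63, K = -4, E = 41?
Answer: -10741667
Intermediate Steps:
f(l, D) = 5 + 10*l (f(l, D) = -5*l*(-2) + 5 = 10*l + 5 = 5 + 10*l)
b(M) = -35*M (b(M) = (5 + 10*(-4))*M = (5 - 40)*M = -35*M)
(-2662 + z(E, 47))*(b(25) + 5008) = (-2662 + 63)*(-35*25 + 5008) = -2599*(-875 + 5008) = -2599*4133 = -10741667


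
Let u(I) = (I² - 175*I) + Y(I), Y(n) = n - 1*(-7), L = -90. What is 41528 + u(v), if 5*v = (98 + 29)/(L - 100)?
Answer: 37506346729/902500 ≈ 41558.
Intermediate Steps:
Y(n) = 7 + n (Y(n) = n + 7 = 7 + n)
v = -127/950 (v = ((98 + 29)/(-90 - 100))/5 = (127/(-190))/5 = (127*(-1/190))/5 = (⅕)*(-127/190) = -127/950 ≈ -0.13368)
u(I) = 7 + I² - 174*I (u(I) = (I² - 175*I) + (7 + I) = 7 + I² - 174*I)
41528 + u(v) = 41528 + (7 + (-127/950)² - 174*(-127/950)) = 41528 + (7 + 16129/902500 + 11049/475) = 41528 + 27326729/902500 = 37506346729/902500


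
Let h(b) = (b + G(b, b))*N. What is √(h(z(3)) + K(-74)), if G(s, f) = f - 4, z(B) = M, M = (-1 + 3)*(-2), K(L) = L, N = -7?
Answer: √10 ≈ 3.1623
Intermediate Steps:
M = -4 (M = 2*(-2) = -4)
z(B) = -4
G(s, f) = -4 + f
h(b) = 28 - 14*b (h(b) = (b + (-4 + b))*(-7) = (-4 + 2*b)*(-7) = 28 - 14*b)
√(h(z(3)) + K(-74)) = √((28 - 14*(-4)) - 74) = √((28 + 56) - 74) = √(84 - 74) = √10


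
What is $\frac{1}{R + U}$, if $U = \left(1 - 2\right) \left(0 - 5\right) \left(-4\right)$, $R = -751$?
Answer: $- \frac{1}{771} \approx -0.001297$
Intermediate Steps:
$U = -20$ ($U = \left(-1\right) \left(-5\right) \left(-4\right) = 5 \left(-4\right) = -20$)
$\frac{1}{R + U} = \frac{1}{-751 - 20} = \frac{1}{-771} = - \frac{1}{771}$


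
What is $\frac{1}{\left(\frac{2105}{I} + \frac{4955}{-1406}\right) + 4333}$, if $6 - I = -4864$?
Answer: $\frac{342361}{1482391652} \approx 0.00023095$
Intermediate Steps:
$I = 4870$ ($I = 6 - -4864 = 6 + 4864 = 4870$)
$\frac{1}{\left(\frac{2105}{I} + \frac{4955}{-1406}\right) + 4333} = \frac{1}{\left(\frac{2105}{4870} + \frac{4955}{-1406}\right) + 4333} = \frac{1}{\left(2105 \cdot \frac{1}{4870} + 4955 \left(- \frac{1}{1406}\right)\right) + 4333} = \frac{1}{\left(\frac{421}{974} - \frac{4955}{1406}\right) + 4333} = \frac{1}{- \frac{1058561}{342361} + 4333} = \frac{1}{\frac{1482391652}{342361}} = \frac{342361}{1482391652}$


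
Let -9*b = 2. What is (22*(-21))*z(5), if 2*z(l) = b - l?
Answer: 3619/3 ≈ 1206.3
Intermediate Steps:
b = -2/9 (b = -⅑*2 = -2/9 ≈ -0.22222)
z(l) = -⅑ - l/2 (z(l) = (-2/9 - l)/2 = -⅑ - l/2)
(22*(-21))*z(5) = (22*(-21))*(-⅑ - ½*5) = -462*(-⅑ - 5/2) = -462*(-47/18) = 3619/3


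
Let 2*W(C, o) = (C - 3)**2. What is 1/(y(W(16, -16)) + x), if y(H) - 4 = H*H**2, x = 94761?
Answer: 8/5584929 ≈ 1.4324e-6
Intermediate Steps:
W(C, o) = (-3 + C)**2/2 (W(C, o) = (C - 3)**2/2 = (-3 + C)**2/2)
y(H) = 4 + H**3 (y(H) = 4 + H*H**2 = 4 + H**3)
1/(y(W(16, -16)) + x) = 1/((4 + ((-3 + 16)**2/2)**3) + 94761) = 1/((4 + ((1/2)*13**2)**3) + 94761) = 1/((4 + ((1/2)*169)**3) + 94761) = 1/((4 + (169/2)**3) + 94761) = 1/((4 + 4826809/8) + 94761) = 1/(4826841/8 + 94761) = 1/(5584929/8) = 8/5584929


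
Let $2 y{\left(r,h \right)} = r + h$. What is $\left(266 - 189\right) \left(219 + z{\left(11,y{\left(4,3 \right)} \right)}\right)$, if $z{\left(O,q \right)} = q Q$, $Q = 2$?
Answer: $17402$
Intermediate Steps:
$y{\left(r,h \right)} = \frac{h}{2} + \frac{r}{2}$ ($y{\left(r,h \right)} = \frac{r + h}{2} = \frac{h + r}{2} = \frac{h}{2} + \frac{r}{2}$)
$z{\left(O,q \right)} = 2 q$ ($z{\left(O,q \right)} = q 2 = 2 q$)
$\left(266 - 189\right) \left(219 + z{\left(11,y{\left(4,3 \right)} \right)}\right) = \left(266 - 189\right) \left(219 + 2 \left(\frac{1}{2} \cdot 3 + \frac{1}{2} \cdot 4\right)\right) = 77 \left(219 + 2 \left(\frac{3}{2} + 2\right)\right) = 77 \left(219 + 2 \cdot \frac{7}{2}\right) = 77 \left(219 + 7\right) = 77 \cdot 226 = 17402$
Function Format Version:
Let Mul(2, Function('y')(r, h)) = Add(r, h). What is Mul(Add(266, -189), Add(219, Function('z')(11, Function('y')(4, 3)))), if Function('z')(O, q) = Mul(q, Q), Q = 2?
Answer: 17402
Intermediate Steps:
Function('y')(r, h) = Add(Mul(Rational(1, 2), h), Mul(Rational(1, 2), r)) (Function('y')(r, h) = Mul(Rational(1, 2), Add(r, h)) = Mul(Rational(1, 2), Add(h, r)) = Add(Mul(Rational(1, 2), h), Mul(Rational(1, 2), r)))
Function('z')(O, q) = Mul(2, q) (Function('z')(O, q) = Mul(q, 2) = Mul(2, q))
Mul(Add(266, -189), Add(219, Function('z')(11, Function('y')(4, 3)))) = Mul(Add(266, -189), Add(219, Mul(2, Add(Mul(Rational(1, 2), 3), Mul(Rational(1, 2), 4))))) = Mul(77, Add(219, Mul(2, Add(Rational(3, 2), 2)))) = Mul(77, Add(219, Mul(2, Rational(7, 2)))) = Mul(77, Add(219, 7)) = Mul(77, 226) = 17402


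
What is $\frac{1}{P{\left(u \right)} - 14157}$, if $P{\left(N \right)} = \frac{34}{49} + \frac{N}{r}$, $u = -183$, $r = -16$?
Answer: $- \frac{784}{11089577} \approx -7.0697 \cdot 10^{-5}$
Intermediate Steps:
$P{\left(N \right)} = \frac{34}{49} - \frac{N}{16}$ ($P{\left(N \right)} = \frac{34}{49} + \frac{N}{-16} = 34 \cdot \frac{1}{49} + N \left(- \frac{1}{16}\right) = \frac{34}{49} - \frac{N}{16}$)
$\frac{1}{P{\left(u \right)} - 14157} = \frac{1}{\left(\frac{34}{49} - - \frac{183}{16}\right) - 14157} = \frac{1}{\left(\frac{34}{49} + \frac{183}{16}\right) - 14157} = \frac{1}{\frac{9511}{784} - 14157} = \frac{1}{- \frac{11089577}{784}} = - \frac{784}{11089577}$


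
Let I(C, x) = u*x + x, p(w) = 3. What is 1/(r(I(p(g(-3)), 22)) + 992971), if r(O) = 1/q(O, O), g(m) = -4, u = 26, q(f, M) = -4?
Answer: 4/3971883 ≈ 1.0071e-6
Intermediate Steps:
I(C, x) = 27*x (I(C, x) = 26*x + x = 27*x)
r(O) = -¼ (r(O) = 1/(-4) = -¼)
1/(r(I(p(g(-3)), 22)) + 992971) = 1/(-¼ + 992971) = 1/(3971883/4) = 4/3971883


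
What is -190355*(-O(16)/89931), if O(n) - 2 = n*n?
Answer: 16370530/29977 ≈ 546.10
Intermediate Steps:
O(n) = 2 + n² (O(n) = 2 + n*n = 2 + n²)
-190355*(-O(16)/89931) = -190355/((-89931/(2 + 16²))) = -190355/((-89931/(2 + 256))) = -190355/((-89931/258)) = -190355/((-89931*1/258)) = -190355/(-29977/86) = -190355*(-86/29977) = 16370530/29977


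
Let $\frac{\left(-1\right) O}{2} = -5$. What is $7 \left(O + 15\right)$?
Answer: $175$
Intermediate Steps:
$O = 10$ ($O = \left(-2\right) \left(-5\right) = 10$)
$7 \left(O + 15\right) = 7 \left(10 + 15\right) = 7 \cdot 25 = 175$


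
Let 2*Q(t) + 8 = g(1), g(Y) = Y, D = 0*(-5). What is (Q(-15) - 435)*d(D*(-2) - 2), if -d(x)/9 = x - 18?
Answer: -78930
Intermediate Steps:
D = 0
d(x) = 162 - 9*x (d(x) = -9*(x - 18) = -9*(-18 + x) = 162 - 9*x)
Q(t) = -7/2 (Q(t) = -4 + (1/2)*1 = -4 + 1/2 = -7/2)
(Q(-15) - 435)*d(D*(-2) - 2) = (-7/2 - 435)*(162 - 9*(0*(-2) - 2)) = -877*(162 - 9*(0 - 2))/2 = -877*(162 - 9*(-2))/2 = -877*(162 + 18)/2 = -877/2*180 = -78930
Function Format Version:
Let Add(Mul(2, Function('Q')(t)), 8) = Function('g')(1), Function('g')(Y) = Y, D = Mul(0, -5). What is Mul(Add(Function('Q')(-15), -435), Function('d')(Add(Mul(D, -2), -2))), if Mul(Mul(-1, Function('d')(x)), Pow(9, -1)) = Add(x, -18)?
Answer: -78930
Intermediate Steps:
D = 0
Function('d')(x) = Add(162, Mul(-9, x)) (Function('d')(x) = Mul(-9, Add(x, -18)) = Mul(-9, Add(-18, x)) = Add(162, Mul(-9, x)))
Function('Q')(t) = Rational(-7, 2) (Function('Q')(t) = Add(-4, Mul(Rational(1, 2), 1)) = Add(-4, Rational(1, 2)) = Rational(-7, 2))
Mul(Add(Function('Q')(-15), -435), Function('d')(Add(Mul(D, -2), -2))) = Mul(Add(Rational(-7, 2), -435), Add(162, Mul(-9, Add(Mul(0, -2), -2)))) = Mul(Rational(-877, 2), Add(162, Mul(-9, Add(0, -2)))) = Mul(Rational(-877, 2), Add(162, Mul(-9, -2))) = Mul(Rational(-877, 2), Add(162, 18)) = Mul(Rational(-877, 2), 180) = -78930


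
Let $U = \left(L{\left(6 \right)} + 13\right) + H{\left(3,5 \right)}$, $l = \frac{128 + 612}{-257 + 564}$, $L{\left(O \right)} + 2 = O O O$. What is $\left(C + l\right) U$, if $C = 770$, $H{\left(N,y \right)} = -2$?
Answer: $\frac{53354250}{307} \approx 1.7379 \cdot 10^{5}$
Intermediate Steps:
$L{\left(O \right)} = -2 + O^{3}$ ($L{\left(O \right)} = -2 + O O O = -2 + O^{2} O = -2 + O^{3}$)
$l = \frac{740}{307} \approx 2.4104$
$U = 225$ ($U = \left(\left(-2 + 6^{3}\right) + 13\right) - 2 = \left(\left(-2 + 216\right) + 13\right) - 2 = \left(214 + 13\right) - 2 = 227 - 2 = 225$)
$\left(C + l\right) U = \left(770 + \frac{740}{307}\right) 225 = \frac{237130}{307} \cdot 225 = \frac{53354250}{307}$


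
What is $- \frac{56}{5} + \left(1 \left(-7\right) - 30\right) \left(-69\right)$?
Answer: $\frac{12709}{5} \approx 2541.8$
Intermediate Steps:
$- \frac{56}{5} + \left(1 \left(-7\right) - 30\right) \left(-69\right) = \left(-56\right) \frac{1}{5} + \left(-7 - 30\right) \left(-69\right) = - \frac{56}{5} - -2553 = - \frac{56}{5} + 2553 = \frac{12709}{5}$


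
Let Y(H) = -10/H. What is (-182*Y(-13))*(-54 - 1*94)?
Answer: 20720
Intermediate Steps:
(-182*Y(-13))*(-54 - 1*94) = (-(-1820)/(-13))*(-54 - 1*94) = (-(-1820)*(-1)/13)*(-54 - 94) = -182*10/13*(-148) = -140*(-148) = 20720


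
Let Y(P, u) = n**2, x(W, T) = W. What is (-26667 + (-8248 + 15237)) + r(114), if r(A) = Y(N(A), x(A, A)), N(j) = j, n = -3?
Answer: -19669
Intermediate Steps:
Y(P, u) = 9 (Y(P, u) = (-3)**2 = 9)
r(A) = 9
(-26667 + (-8248 + 15237)) + r(114) = (-26667 + (-8248 + 15237)) + 9 = (-26667 + 6989) + 9 = -19678 + 9 = -19669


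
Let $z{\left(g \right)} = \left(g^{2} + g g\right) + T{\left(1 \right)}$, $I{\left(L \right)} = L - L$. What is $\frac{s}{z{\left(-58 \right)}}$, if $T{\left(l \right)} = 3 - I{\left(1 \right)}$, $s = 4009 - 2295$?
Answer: $\frac{1714}{6731} \approx 0.25464$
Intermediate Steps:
$I{\left(L \right)} = 0$
$s = 1714$ ($s = 4009 - 2295 = 1714$)
$T{\left(l \right)} = 3$ ($T{\left(l \right)} = 3 - 0 = 3 + 0 = 3$)
$z{\left(g \right)} = 3 + 2 g^{2}$ ($z{\left(g \right)} = \left(g^{2} + g g\right) + 3 = \left(g^{2} + g^{2}\right) + 3 = 2 g^{2} + 3 = 3 + 2 g^{2}$)
$\frac{s}{z{\left(-58 \right)}} = \frac{1714}{3 + 2 \left(-58\right)^{2}} = \frac{1714}{3 + 2 \cdot 3364} = \frac{1714}{3 + 6728} = \frac{1714}{6731}$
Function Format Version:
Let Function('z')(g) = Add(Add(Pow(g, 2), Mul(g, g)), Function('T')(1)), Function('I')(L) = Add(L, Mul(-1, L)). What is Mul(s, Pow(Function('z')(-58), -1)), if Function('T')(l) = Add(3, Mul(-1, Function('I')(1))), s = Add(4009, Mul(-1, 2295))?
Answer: Rational(1714, 6731) ≈ 0.25464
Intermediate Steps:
Function('I')(L) = 0
s = 1714 (s = Add(4009, -2295) = 1714)
Function('T')(l) = 3 (Function('T')(l) = Add(3, Mul(-1, 0)) = Add(3, 0) = 3)
Function('z')(g) = Add(3, Mul(2, Pow(g, 2))) (Function('z')(g) = Add(Add(Pow(g, 2), Mul(g, g)), 3) = Add(Add(Pow(g, 2), Pow(g, 2)), 3) = Add(Mul(2, Pow(g, 2)), 3) = Add(3, Mul(2, Pow(g, 2))))
Mul(s, Pow(Function('z')(-58), -1)) = Mul(1714, Pow(Add(3, Mul(2, Pow(-58, 2))), -1)) = Mul(1714, Pow(Add(3, Mul(2, 3364)), -1)) = Mul(1714, Pow(Add(3, 6728), -1)) = Mul(1714, Pow(6731, -1)) = Mul(1714, Rational(1, 6731)) = Rational(1714, 6731)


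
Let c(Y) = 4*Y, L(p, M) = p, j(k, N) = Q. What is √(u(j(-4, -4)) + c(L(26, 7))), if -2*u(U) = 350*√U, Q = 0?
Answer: 2*√26 ≈ 10.198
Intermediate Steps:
j(k, N) = 0
u(U) = -175*√U
√(u(j(-4, -4)) + c(L(26, 7))) = √(-175*√0 + 4*26) = √(-175*0 + 104) = √(0 + 104) = √104 = 2*√26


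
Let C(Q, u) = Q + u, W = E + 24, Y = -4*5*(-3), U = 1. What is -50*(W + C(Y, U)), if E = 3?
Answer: -4400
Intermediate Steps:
Y = 60 (Y = -20*(-3) = 60)
W = 27 (W = 3 + 24 = 27)
-50*(W + C(Y, U)) = -50*(27 + (60 + 1)) = -50*(27 + 61) = -50*88 = -4400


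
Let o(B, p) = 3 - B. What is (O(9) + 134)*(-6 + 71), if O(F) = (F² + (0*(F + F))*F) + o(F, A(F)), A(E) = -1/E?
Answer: 13585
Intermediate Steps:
O(F) = 3 + F² - F (O(F) = (F² + (0*(F + F))*F) + (3 - F) = (F² + (0*(2*F))*F) + (3 - F) = (F² + 0*F) + (3 - F) = (F² + 0) + (3 - F) = F² + (3 - F) = 3 + F² - F)
(O(9) + 134)*(-6 + 71) = ((3 + 9² - 1*9) + 134)*(-6 + 71) = ((3 + 81 - 9) + 134)*65 = (75 + 134)*65 = 209*65 = 13585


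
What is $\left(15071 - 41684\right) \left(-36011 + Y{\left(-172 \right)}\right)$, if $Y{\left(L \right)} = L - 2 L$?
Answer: $953783307$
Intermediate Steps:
$Y{\left(L \right)} = - L$
$\left(15071 - 41684\right) \left(-36011 + Y{\left(-172 \right)}\right) = \left(15071 - 41684\right) \left(-36011 - -172\right) = - 26613 \left(-36011 + 172\right) = \left(-26613\right) \left(-35839\right) = 953783307$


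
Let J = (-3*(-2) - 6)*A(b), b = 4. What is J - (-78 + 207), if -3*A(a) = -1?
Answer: -129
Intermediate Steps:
A(a) = ⅓ (A(a) = -⅓*(-1) = ⅓)
J = 0 (J = (-3*(-2) - 6)*(⅓) = (6 - 6)*(⅓) = 0*(⅓) = 0)
J - (-78 + 207) = 0 - (-78 + 207) = 0 - 1*129 = 0 - 129 = -129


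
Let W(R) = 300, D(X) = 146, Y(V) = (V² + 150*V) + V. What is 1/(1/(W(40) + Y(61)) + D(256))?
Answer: 13232/1931873 ≈ 0.0068493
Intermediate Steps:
Y(V) = V² + 151*V
1/(1/(W(40) + Y(61)) + D(256)) = 1/(1/(300 + 61*(151 + 61)) + 146) = 1/(1/(300 + 61*212) + 146) = 1/(1/(300 + 12932) + 146) = 1/(1/13232 + 146) = 1/(1931873/13232) = 13232/1931873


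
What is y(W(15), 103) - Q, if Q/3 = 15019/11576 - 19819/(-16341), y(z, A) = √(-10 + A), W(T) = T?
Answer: -474850223/63054472 + √93 ≈ 2.1129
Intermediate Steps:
Q = 474850223/63054472 (Q = 3*(15019/11576 - 19819/(-16341)) = 3*(15019*(1/11576) - 19819*(-1/16341)) = 3*(15019/11576 + 19819/16341) = 3*(474850223/189163416) = 474850223/63054472 ≈ 7.5308)
y(W(15), 103) - Q = √(-10 + 103) - 1*474850223/63054472 = √93 - 474850223/63054472 = -474850223/63054472 + √93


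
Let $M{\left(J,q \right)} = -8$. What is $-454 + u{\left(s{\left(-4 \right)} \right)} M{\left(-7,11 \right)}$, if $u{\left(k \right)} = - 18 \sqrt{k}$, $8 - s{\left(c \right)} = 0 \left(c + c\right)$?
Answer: $-454 + 288 \sqrt{2} \approx -46.706$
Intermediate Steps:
$s{\left(c \right)} = 8$ ($s{\left(c \right)} = 8 - 0 \left(c + c\right) = 8 - 0 \cdot 2 c = 8 - 0 = 8 + 0 = 8$)
$-454 + u{\left(s{\left(-4 \right)} \right)} M{\left(-7,11 \right)} = -454 + - 18 \sqrt{8} \left(-8\right) = -454 + - 18 \cdot 2 \sqrt{2} \left(-8\right) = -454 + - 36 \sqrt{2} \left(-8\right) = -454 + 288 \sqrt{2}$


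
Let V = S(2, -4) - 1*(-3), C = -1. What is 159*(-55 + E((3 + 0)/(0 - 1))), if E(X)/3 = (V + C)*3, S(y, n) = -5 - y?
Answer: -15900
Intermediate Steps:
V = -4 (V = (-5 - 1*2) - 1*(-3) = (-5 - 2) + 3 = -7 + 3 = -4)
E(X) = -45 (E(X) = 3*((-4 - 1)*3) = 3*(-5*3) = 3*(-15) = -45)
159*(-55 + E((3 + 0)/(0 - 1))) = 159*(-55 - 45) = 159*(-100) = -15900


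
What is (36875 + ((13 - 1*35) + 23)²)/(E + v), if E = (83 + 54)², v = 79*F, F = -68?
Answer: 36876/13397 ≈ 2.7526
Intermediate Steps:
v = -5372 (v = 79*(-68) = -5372)
E = 18769 (E = 137² = 18769)
(36875 + ((13 - 1*35) + 23)²)/(E + v) = (36875 + ((13 - 1*35) + 23)²)/(18769 - 5372) = (36875 + ((13 - 35) + 23)²)/13397 = (36875 + (-22 + 23)²)*(1/13397) = (36875 + 1²)*(1/13397) = (36875 + 1)*(1/13397) = 36876*(1/13397) = 36876/13397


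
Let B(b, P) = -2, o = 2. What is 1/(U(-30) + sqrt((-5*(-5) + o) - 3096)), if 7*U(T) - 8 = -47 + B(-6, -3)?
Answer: -287/152062 - 147*I*sqrt(341)/152062 ≈ -0.0018874 - 0.017851*I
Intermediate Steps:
U(T) = -41/7 (U(T) = 8/7 + (-47 - 2)/7 = 8/7 + (1/7)*(-49) = 8/7 - 7 = -41/7)
1/(U(-30) + sqrt((-5*(-5) + o) - 3096)) = 1/(-41/7 + sqrt((-5*(-5) + 2) - 3096)) = 1/(-41/7 + sqrt((25 + 2) - 3096)) = 1/(-41/7 + sqrt(27 - 3096)) = 1/(-41/7 + sqrt(-3069)) = 1/(-41/7 + 3*I*sqrt(341))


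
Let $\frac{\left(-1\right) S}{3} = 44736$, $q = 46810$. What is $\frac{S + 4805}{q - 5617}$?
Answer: $- \frac{129403}{41193} \approx -3.1414$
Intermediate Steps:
$S = -134208$ ($S = \left(-3\right) 44736 = -134208$)
$\frac{S + 4805}{q - 5617} = \frac{-134208 + 4805}{46810 - 5617} = - \frac{129403}{41193}$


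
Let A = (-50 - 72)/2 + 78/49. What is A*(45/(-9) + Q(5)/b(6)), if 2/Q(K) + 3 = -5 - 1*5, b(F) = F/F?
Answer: 195037/637 ≈ 306.18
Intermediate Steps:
A = -2911/49 (A = -122*½ + 78*(1/49) = -61 + 78/49 = -2911/49 ≈ -59.408)
b(F) = 1
Q(K) = -2/13 (Q(K) = 2/(-3 + (-5 - 1*5)) = 2/(-3 + (-5 - 5)) = 2/(-3 - 10) = 2/(-13) = 2*(-1/13) = -2/13)
A*(45/(-9) + Q(5)/b(6)) = -2911*(45/(-9) - 2/13/1)/49 = -2911*(45*(-⅑) - 2/13*1)/49 = -2911*(-5 - 2/13)/49 = -2911/49*(-67/13) = 195037/637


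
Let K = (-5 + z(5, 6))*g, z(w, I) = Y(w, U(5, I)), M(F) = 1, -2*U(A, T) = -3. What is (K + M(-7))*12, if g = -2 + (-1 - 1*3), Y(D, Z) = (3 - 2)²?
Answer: 300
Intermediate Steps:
U(A, T) = 3/2 (U(A, T) = -½*(-3) = 3/2)
Y(D, Z) = 1 (Y(D, Z) = 1² = 1)
z(w, I) = 1
g = -6 (g = -2 + (-1 - 3) = -2 - 4 = -6)
K = 24 (K = (-5 + 1)*(-6) = -4*(-6) = 24)
(K + M(-7))*12 = (24 + 1)*12 = 25*12 = 300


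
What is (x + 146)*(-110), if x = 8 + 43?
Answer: -21670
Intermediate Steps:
x = 51
(x + 146)*(-110) = (51 + 146)*(-110) = 197*(-110) = -21670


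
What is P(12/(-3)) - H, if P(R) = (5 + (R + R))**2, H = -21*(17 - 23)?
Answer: -117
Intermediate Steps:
H = 126 (H = -21*(-6) = 126)
P(R) = (5 + 2*R)**2
P(12/(-3)) - H = (5 + 2*(12/(-3)))**2 - 1*126 = (5 + 2*(12*(-1/3)))**2 - 126 = (5 + 2*(-4))**2 - 126 = (5 - 8)**2 - 126 = (-3)**2 - 126 = 9 - 126 = -117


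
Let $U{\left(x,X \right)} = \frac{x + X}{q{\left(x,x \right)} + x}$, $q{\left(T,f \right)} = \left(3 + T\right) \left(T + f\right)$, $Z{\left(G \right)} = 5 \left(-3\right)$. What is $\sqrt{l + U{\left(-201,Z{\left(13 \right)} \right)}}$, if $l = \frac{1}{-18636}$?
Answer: $\frac{i \sqrt{168706683291795}}{246600870} \approx 0.052671 i$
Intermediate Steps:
$Z{\left(G \right)} = -15$
$U{\left(x,X \right)} = \frac{X + x}{2 x^{2} + 7 x}$ ($U{\left(x,X \right)} = \frac{x + X}{\left(x^{2} + 3 x + 3 x + x x\right) + x} = \frac{X + x}{\left(x^{2} + 3 x + 3 x + x^{2}\right) + x} = \frac{X + x}{\left(2 x^{2} + 6 x\right) + x} = \frac{X + x}{2 x^{2} + 7 x}$)
$l = - \frac{1}{18636} \approx -5.366 \cdot 10^{-5}$
$\sqrt{l + U{\left(-201,Z{\left(13 \right)} \right)}} = \sqrt{- \frac{1}{18636} + \frac{-15 - 201}{\left(-201\right) \left(7 + 2 \left(-201\right)\right)}} = \sqrt{- \frac{1}{18636} - \frac{1}{201} \frac{1}{7 - 402} \left(-216\right)} = \sqrt{- \frac{1}{18636} - \frac{1}{201} \frac{1}{-395} \left(-216\right)} = \sqrt{- \frac{1}{18636} - \left(- \frac{1}{79395}\right) \left(-216\right)} = \sqrt{- \frac{1}{18636} - \frac{72}{26465}} = \sqrt{- \frac{1368257}{493201740}} = \frac{i \sqrt{168706683291795}}{246600870}$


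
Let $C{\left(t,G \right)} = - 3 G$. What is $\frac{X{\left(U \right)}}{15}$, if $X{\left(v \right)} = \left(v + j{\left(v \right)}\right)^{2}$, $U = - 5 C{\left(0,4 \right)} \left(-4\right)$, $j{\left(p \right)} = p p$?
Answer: $219344640$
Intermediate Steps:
$j{\left(p \right)} = p^{2}$
$U = -240$ ($U = - 5 \left(\left(-3\right) 4\right) \left(-4\right) = \left(-5\right) \left(-12\right) \left(-4\right) = 60 \left(-4\right) = -240$)
$X{\left(v \right)} = \left(v + v^{2}\right)^{2}$
$\frac{X{\left(U \right)}}{15} = \frac{\left(-240\right)^{2} \left(1 - 240\right)^{2}}{15} = 57600 \left(-239\right)^{2} \cdot \frac{1}{15} = 57600 \cdot 57121 \cdot \frac{1}{15} = 3290169600 \cdot \frac{1}{15} = 219344640$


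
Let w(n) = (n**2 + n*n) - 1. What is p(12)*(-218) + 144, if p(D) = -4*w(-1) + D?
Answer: -1600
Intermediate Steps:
w(n) = -1 + 2*n**2 (w(n) = (n**2 + n**2) - 1 = 2*n**2 - 1 = -1 + 2*n**2)
p(D) = -4 + D (p(D) = -4*(-1 + 2*(-1)**2) + D = -4*(-1 + 2*1) + D = -4*(-1 + 2) + D = -4*1 + D = -4 + D)
p(12)*(-218) + 144 = (-4 + 12)*(-218) + 144 = 8*(-218) + 144 = -1744 + 144 = -1600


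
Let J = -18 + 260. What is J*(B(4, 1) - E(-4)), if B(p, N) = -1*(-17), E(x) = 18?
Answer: -242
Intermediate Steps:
J = 242
B(p, N) = 17
J*(B(4, 1) - E(-4)) = 242*(17 - 1*18) = 242*(17 - 18) = 242*(-1) = -242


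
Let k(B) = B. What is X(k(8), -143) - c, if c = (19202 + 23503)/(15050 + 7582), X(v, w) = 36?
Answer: 257349/7544 ≈ 34.113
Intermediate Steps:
c = 14235/7544 (c = 42705/22632 = 42705*(1/22632) = 14235/7544 ≈ 1.8869)
X(k(8), -143) - c = 36 - 1*14235/7544 = 36 - 14235/7544 = 257349/7544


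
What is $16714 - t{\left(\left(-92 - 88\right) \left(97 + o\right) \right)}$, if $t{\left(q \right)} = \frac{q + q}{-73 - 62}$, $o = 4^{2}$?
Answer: $\frac{49238}{3} \approx 16413.0$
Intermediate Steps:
$o = 16$
$t{\left(q \right)} = - \frac{2 q}{135}$ ($t{\left(q \right)} = \frac{2 q}{-135} = 2 q \left(- \frac{1}{135}\right) = - \frac{2 q}{135}$)
$16714 - t{\left(\left(-92 - 88\right) \left(97 + o\right) \right)} = 16714 - - \frac{2 \left(-92 - 88\right) \left(97 + 16\right)}{135} = 16714 - - \frac{2 \left(\left(-180\right) 113\right)}{135} = 16714 - \left(- \frac{2}{135}\right) \left(-20340\right) = 16714 - \frac{904}{3} = \frac{49238}{3}$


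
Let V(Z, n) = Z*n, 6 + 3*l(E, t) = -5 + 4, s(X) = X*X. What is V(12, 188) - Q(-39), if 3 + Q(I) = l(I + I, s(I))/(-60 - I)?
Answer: 20330/9 ≈ 2258.9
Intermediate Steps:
s(X) = X²
l(E, t) = -7/3 (l(E, t) = -2 + (-5 + 4)/3 = -2 + (⅓)*(-1) = -2 - ⅓ = -7/3)
Q(I) = -3 - 7/(3*(-60 - I))
V(12, 188) - Q(-39) = 12*188 - (-533 - 9*(-39))/(3*(60 - 39)) = 2256 - (-533 + 351)/(3*21) = 2256 - (-182)/(3*21) = 2256 - 1*(-26/9) = 2256 + 26/9 = 20330/9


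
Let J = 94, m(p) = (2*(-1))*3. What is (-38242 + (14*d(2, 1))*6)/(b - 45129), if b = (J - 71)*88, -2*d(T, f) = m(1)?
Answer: 7598/8621 ≈ 0.88134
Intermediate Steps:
m(p) = -6 (m(p) = -2*3 = -6)
d(T, f) = 3 (d(T, f) = -1/2*(-6) = 3)
b = 2024 (b = (94 - 71)*88 = 23*88 = 2024)
(-38242 + (14*d(2, 1))*6)/(b - 45129) = (-38242 + (14*3)*6)/(2024 - 45129) = (-38242 + 42*6)/(-43105) = (-38242 + 252)*(-1/43105) = -37990*(-1/43105) = 7598/8621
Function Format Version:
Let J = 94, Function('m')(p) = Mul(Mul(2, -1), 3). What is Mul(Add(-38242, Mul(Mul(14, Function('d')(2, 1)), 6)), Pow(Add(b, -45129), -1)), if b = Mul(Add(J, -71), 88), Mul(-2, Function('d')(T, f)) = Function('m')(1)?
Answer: Rational(7598, 8621) ≈ 0.88134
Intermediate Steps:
Function('m')(p) = -6 (Function('m')(p) = Mul(-2, 3) = -6)
Function('d')(T, f) = 3 (Function('d')(T, f) = Mul(Rational(-1, 2), -6) = 3)
b = 2024 (b = Mul(Add(94, -71), 88) = Mul(23, 88) = 2024)
Mul(Add(-38242, Mul(Mul(14, Function('d')(2, 1)), 6)), Pow(Add(b, -45129), -1)) = Mul(Add(-38242, Mul(Mul(14, 3), 6)), Pow(Add(2024, -45129), -1)) = Mul(Add(-38242, Mul(42, 6)), Pow(-43105, -1)) = Mul(Add(-38242, 252), Rational(-1, 43105)) = Mul(-37990, Rational(-1, 43105)) = Rational(7598, 8621)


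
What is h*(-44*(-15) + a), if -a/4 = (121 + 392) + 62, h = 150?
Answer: -246000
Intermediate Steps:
a = -2300 (a = -4*((121 + 392) + 62) = -4*(513 + 62) = -4*575 = -2300)
h*(-44*(-15) + a) = 150*(-44*(-15) - 2300) = 150*(660 - 2300) = 150*(-1640) = -246000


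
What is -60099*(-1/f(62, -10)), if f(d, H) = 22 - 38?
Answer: -60099/16 ≈ -3756.2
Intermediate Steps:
f(d, H) = -16
-60099*(-1/f(62, -10)) = -60099/((-(-16))) = -60099/((-16*(-1))) = -60099/16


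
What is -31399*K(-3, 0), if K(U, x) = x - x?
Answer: 0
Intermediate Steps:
K(U, x) = 0
-31399*K(-3, 0) = -31399*0 = 0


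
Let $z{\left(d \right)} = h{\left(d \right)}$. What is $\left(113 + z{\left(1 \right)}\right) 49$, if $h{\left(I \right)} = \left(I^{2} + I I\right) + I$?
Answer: $5684$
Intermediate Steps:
$h{\left(I \right)} = I + 2 I^{2}$ ($h{\left(I \right)} = \left(I^{2} + I^{2}\right) + I = 2 I^{2} + I = I + 2 I^{2}$)
$z{\left(d \right)} = d \left(1 + 2 d\right)$
$\left(113 + z{\left(1 \right)}\right) 49 = \left(113 + 1 \left(1 + 2 \cdot 1\right)\right) 49 = \left(113 + 1 \left(1 + 2\right)\right) 49 = \left(113 + 1 \cdot 3\right) 49 = \left(113 + 3\right) 49 = 116 \cdot 49 = 5684$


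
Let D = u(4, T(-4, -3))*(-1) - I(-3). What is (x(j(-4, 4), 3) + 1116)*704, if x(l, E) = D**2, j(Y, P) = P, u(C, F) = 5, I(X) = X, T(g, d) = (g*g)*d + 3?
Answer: 788480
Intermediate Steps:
T(g, d) = 3 + d*g**2 (T(g, d) = g**2*d + 3 = d*g**2 + 3 = 3 + d*g**2)
D = -2 (D = 5*(-1) - 1*(-3) = -5 + 3 = -2)
x(l, E) = 4 (x(l, E) = (-2)**2 = 4)
(x(j(-4, 4), 3) + 1116)*704 = (4 + 1116)*704 = 1120*704 = 788480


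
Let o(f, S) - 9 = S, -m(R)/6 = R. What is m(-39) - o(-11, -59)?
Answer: 284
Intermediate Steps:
m(R) = -6*R
o(f, S) = 9 + S
m(-39) - o(-11, -59) = -6*(-39) - (9 - 59) = 234 - 1*(-50) = 234 + 50 = 284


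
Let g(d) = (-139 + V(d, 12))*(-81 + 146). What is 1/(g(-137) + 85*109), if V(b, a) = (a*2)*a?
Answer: 1/18950 ≈ 5.2770e-5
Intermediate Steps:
V(b, a) = 2*a² (V(b, a) = (2*a)*a = 2*a²)
g(d) = 9685 (g(d) = (-139 + 2*12²)*(-81 + 146) = (-139 + 2*144)*65 = (-139 + 288)*65 = 149*65 = 9685)
1/(g(-137) + 85*109) = 1/(9685 + 85*109) = 1/(9685 + 9265) = 1/18950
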